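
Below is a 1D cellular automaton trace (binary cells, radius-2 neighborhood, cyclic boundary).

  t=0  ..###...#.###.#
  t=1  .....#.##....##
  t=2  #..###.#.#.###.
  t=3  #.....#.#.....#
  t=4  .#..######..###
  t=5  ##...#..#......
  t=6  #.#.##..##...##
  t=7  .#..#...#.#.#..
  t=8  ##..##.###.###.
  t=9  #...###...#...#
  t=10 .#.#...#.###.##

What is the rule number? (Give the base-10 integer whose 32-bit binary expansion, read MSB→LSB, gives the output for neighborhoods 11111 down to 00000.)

1297130878

  nb #####: next=.  (t=4,i=6, bit31=0)
  nb ####.: next=#  (t=4,i=8, bit30=1)
  nb ###.#: next=.  (t=0,i=12, bit29=0)
  nb ###..: next=.  (t=0,i=4, bit28=0)
  nb ##.##: next=#  (t=8,i=6, bit27=1)
  nb ##.#.: next=#  (t=0,i=13, bit26=1)
  nb ##..#: next=.  (t=4,i=10, bit25=0)
  nb ##...: next=#  (t=0,i=5, bit24=1)
  nb #.###: next=.  (t=0,i=10, bit23=0)
  nb #.##.: next=#  (t=1,i=7, bit22=1)
  nb #.#.#: next=.  (t=2,i=7, bit21=0)
  nb #.#..: next=#  (t=0,i=14, bit20=1)
  nb #..##: next=.  (t=0,i=1, bit19=0)
  nb #..#.: next=.  (t=5,i=7, bit18=0)
  nb #...#: next=.  (t=0,i=6, bit17=0)
  nb #....: next=.  (t=1,i=1, bit16=0)
  nb .####: next=#  (t=4,i=5, bit15=1)
  nb .###.: next=.  (t=0,i=3, bit14=0)
  nb .##.#: next=#  (t=8,i=5, bit13=1)
  nb .##..: next=.  (t=1,i=8, bit12=0)
  nb .#.##: next=.  (t=0,i=9, bit11=0)
  nb .#.#.: next=#  (t=2,i=8, bit10=1)
  nb .#..#: next=.  (t=0,i=0, bit9=0)
  nb .#...: next=#  (t=3,i=9, bit8=1)
  nb ..###: next=.  (t=0,i=2, bit7=0)
  nb ..##.: next=#  (t=1,i=13, bit6=1)
  nb ..#.#: next=#  (t=0,i=8, bit5=1)
  nb ..#..: next=#  (t=5,i=5, bit4=1)
  nb ...##: next=#  (t=1,i=12, bit3=1)
  nb ...#.: next=#  (t=0,i=7, bit2=1)
  nb ....#: next=#  (t=1,i=3, bit1=1)
  nb .....: next=.  (t=1,i=2, bit0=0)
  bits 01001101010100001010010101111110 = 1297130878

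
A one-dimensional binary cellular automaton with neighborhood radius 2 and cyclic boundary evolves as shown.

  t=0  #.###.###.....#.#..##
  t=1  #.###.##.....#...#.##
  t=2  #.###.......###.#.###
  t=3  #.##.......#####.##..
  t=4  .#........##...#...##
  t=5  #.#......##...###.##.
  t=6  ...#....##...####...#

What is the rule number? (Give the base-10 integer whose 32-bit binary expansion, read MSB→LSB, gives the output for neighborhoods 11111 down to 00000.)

  #####|.  b31=0 t=3,i=13
  ####.|.  b30=0 t=2,i=20
  ###.#|#  b29=1 t=0,i=0
  ###..|.  b28=0 t=0,i=8
  ##.##|.  b27=0 t=0,i=1
  ##.#.|#  b26=1 t=2,i=15
  ##..#|#  b25=1 t=3,i=19
  ##...|.  b24=0 t=0,i=9
  #.###|#  b23=1 t=0,i=2
  #.##.|.  b22=0 t=1,i=6
  #.#.#|.  b21=0 t=2,i=16
  #.#..|.  b20=0 t=0,i=16
  #..##|.  b19=0 t=0,i=18
  #..#.|#  b18=1 t=3,i=20
  #...#|.  b17=0 t=1,i=15
  #....|.  b16=0 t=0,i=10
  .####|.  b15=0 t=2,i=19
  .###.|#  b14=1 t=0,i=3
  .##.#|.  b13=0 t=4,i=20
  .##..|.  b12=0 t=1,i=7
  .#.##|#  b11=1 t=1,i=18
  .#.#.|.  b10=0 t=0,i=15
  .#..#|#  b9=1 t=0,i=17
  .#...|#  b8=1 t=1,i=14
  ..###|#  b7=1 t=0,i=19
  ..##.|#  b6=1 t=4,i=10
  ..#.#|.  b5=0 t=0,i=14
  ..#..|#  b4=1 t=1,i=13
  ...##|#  b3=1 t=2,i=11
  ...#.|#  b2=1 t=0,i=13
  ....#|.  b1=0 t=0,i=12
  .....|.  b0=0 t=0,i=11
  bits 00100110100001000100101111011100 = 646204380

646204380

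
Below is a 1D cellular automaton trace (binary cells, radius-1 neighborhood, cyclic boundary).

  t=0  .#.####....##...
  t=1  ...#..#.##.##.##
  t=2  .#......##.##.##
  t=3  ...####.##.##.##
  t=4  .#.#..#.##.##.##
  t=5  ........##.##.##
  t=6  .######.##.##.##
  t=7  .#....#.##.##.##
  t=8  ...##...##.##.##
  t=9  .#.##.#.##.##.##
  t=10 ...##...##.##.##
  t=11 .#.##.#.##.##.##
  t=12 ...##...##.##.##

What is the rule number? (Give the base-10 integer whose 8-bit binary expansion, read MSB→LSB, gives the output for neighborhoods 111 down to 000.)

73

  ###|.  b7=0 t=0,i=4
  ##.|#  b6=1 t=0,i=6
  #.#|.  b5=0 t=0,i=2
  #..|.  b4=0 t=0,i=7
  .##|#  b3=1 t=0,i=3
  .#.|.  b2=0 t=0,i=1
  ..#|.  b1=0 t=0,i=0
  ...|#  b0=1 t=0,i=8
  bits 01001001 = 73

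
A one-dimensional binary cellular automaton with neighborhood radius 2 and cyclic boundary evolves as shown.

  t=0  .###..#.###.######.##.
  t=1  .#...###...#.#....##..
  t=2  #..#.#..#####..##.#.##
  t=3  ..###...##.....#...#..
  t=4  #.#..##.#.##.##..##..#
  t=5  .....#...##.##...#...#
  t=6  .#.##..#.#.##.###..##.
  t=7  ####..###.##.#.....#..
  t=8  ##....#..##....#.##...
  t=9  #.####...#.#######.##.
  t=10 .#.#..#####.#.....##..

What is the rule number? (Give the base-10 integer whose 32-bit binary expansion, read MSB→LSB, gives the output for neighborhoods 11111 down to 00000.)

  [31] ##### => .  t=0,i=14
  [30] ####. => .  t=0,i=16
  [29] ###.# => .  t=0,i=10
  [28] ###.. => .  t=0,i=3
  [27] ##.## => #  t=0,i=11
  [26] ##.#. => .  t=2,i=17
  [25] ##..# => .  t=0,i=4
  [24] ##... => #  t=1,i=8
  [23] #.### => .  t=0,i=8
  [22] #.##. => #  t=0,i=19
  [21] #.#.# => .  t=2,i=18
  [20] #.#.. => .  t=1,i=13
  [19] #..## => .  t=0,i=0
  [18] #..#. => #  t=0,i=5
  [17] #...# => #  t=1,i=3
  [16] #.... => #  t=1,i=15
  [15] .#### => #  t=0,i=13
  [14] .###. => .  t=0,i=2
  [13] .##.# => .  t=2,i=16
  [12] .##.. => .  t=0,i=20
  [11] .#.## => #  t=0,i=7
  [10] .#.#. => #  t=1,i=12
  [9] .#..# => .  t=2,i=6
  [8] .#... => .  t=1,i=2
  [7] ..### => #  t=0,i=1
  [6] ..##. => #  t=1,i=18
  [5] ..#.# => #  t=0,i=6
  [4] ..#.. => .  t=1,i=1
  [3] ...## => .  t=1,i=4
  [2] ...#. => #  t=1,i=0
  [1] ....# => #  t=1,i=16
  [0] ..... => .  t=3,i=12
  bits 00001001010001111000110011100110 = 155684070

155684070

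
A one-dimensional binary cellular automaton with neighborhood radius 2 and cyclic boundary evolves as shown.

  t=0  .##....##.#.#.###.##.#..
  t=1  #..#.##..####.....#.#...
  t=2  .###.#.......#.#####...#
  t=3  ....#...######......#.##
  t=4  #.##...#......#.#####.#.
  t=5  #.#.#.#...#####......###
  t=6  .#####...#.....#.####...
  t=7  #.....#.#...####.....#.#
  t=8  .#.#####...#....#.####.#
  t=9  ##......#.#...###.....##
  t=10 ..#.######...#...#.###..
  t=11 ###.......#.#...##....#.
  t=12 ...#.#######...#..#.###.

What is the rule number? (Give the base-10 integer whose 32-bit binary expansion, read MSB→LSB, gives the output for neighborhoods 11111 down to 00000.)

  #####|.  b31=0 t=2,i=17
  ####.|.  b30=0 t=1,i=11
  ###.#|.  b29=0 t=0,i=16
  ###..|.  b28=0 t=1,i=12
  ##.##|.  b27=0 t=0,i=17
  ##.#.|#  b26=1 t=0,i=9
  ##..#|.  b25=0 t=1,i=7
  ##...|#  b24=1 t=0,i=3
  #.###|.  b23=0 t=0,i=14
  #.##.|#  b22=1 t=0,i=18
  #.#.#|#  b21=1 t=0,i=10
  #.#..|.  b20=0 t=0,i=21
  #..##|.  b19=0 t=1,i=8
  #..#.|#  b18=1 t=1,i=2
  #...#|.  b17=0 t=0,i=23
  #....|.  b16=0 t=0,i=4
  .####|.  b15=0 t=1,i=10
  .###.|.  b14=0 t=0,i=15
  .##.#|.  b13=0 t=0,i=8
  .##..|.  b12=0 t=0,i=2
  .#.##|.  b11=0 t=0,i=13
  .#.#.|#  b10=1 t=0,i=11
  .#..#|#  b9=1 t=1,i=1
  .#...|.  b8=0 t=0,i=22
  ..###|.  b7=0 t=1,i=9
  ..##.|.  b6=0 t=0,i=1
  ..#.#|#  b5=1 t=1,i=3
  ..#..|.  b4=0 t=1,i=0
  ...##|#  b3=1 t=0,i=0
  ...#.|#  b2=1 t=1,i=17
  ....#|#  b1=1 t=0,i=5
  .....|#  b0=1 t=1,i=15
  bits 00000101011001000000011000101111 = 90441263

90441263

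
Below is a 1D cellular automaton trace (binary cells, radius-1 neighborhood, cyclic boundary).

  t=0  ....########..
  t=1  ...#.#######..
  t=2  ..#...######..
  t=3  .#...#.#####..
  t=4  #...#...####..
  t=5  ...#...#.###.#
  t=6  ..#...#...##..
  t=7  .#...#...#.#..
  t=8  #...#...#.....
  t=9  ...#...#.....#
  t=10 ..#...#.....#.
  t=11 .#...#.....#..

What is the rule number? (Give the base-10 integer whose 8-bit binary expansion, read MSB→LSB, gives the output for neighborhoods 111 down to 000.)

  nb ###: next=#  (t=0,i=5, bit7=1)
  nb ##.: next=#  (t=0,i=11, bit6=1)
  nb #.#: next=.  (t=1,i=4, bit5=0)
  nb #..: next=.  (t=0,i=12, bit4=0)
  nb .##: next=.  (t=0,i=4, bit3=0)
  nb .#.: next=.  (t=1,i=3, bit2=0)
  nb ..#: next=#  (t=0,i=3, bit1=1)
  nb ...: next=.  (t=0,i=0, bit0=0)
  bits 11000010 = 194

194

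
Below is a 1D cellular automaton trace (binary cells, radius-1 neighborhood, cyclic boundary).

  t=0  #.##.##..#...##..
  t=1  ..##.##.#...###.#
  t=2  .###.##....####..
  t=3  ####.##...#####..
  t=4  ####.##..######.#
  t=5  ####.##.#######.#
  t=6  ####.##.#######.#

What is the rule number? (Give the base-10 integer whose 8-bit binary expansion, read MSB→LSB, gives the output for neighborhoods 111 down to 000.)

  ###|#  b7=1 t=1,i=13
  ##.|#  b6=1 t=0,i=3
  #.#|.  b5=0 t=0,i=1
  #..|.  b4=0 t=0,i=7
  .##|#  b3=1 t=0,i=2
  .#.|.  b2=0 t=0,i=0
  ..#|#  b1=1 t=0,i=8
  ...|.  b0=0 t=0,i=11
  bits 11001010 = 202

202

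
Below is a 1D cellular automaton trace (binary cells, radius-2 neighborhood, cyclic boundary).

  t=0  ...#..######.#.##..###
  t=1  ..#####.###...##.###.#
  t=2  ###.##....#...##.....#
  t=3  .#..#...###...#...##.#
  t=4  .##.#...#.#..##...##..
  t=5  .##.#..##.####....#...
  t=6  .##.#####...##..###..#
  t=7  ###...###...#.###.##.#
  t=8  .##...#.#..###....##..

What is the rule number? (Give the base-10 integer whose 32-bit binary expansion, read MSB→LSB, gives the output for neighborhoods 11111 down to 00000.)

3528993527

  ##### -> #   bit 31 = 1  t=0,i=8
  ####. -> #   bit 30 = 1  t=0,i=10
  ###.# -> .   bit 29 = 0  t=0,i=11
  ###.. -> #   bit 28 = 1  t=0,i=21
  ##.## -> .   bit 27 = 0  t=1,i=7
  ##.#. -> .   bit 26 = 0  t=0,i=12
  ##..# -> #   bit 25 = 1  t=0,i=17
  ##... -> .   bit 24 = 0  t=0,i=0
  #.### -> .   bit 23 = 0  t=1,i=8
  #.##. -> #   bit 22 = 1  t=0,i=15
  #.#.# -> .   bit 21 = 0  t=0,i=13
  #.#.. -> #   bit 20 = 1  t=1,i=21
  #..## -> #   bit 19 = 1  t=0,i=5
  #..#. -> .   bit 18 = 0  t=3,i=3
  #...# -> .   bit 17 = 0  t=0,i=1
  #.... -> .   bit 16 = 0  t=2,i=7
  .#### -> .   bit 15 = 0  t=0,i=7
  .###. -> .   bit 14 = 0  t=0,i=20
  .##.# -> #   bit 13 = 1  t=1,i=15
  .##.. -> .   bit 12 = 0  t=0,i=16
  .#.## -> #   bit 11 = 1  t=0,i=14
  .#.#. -> .   bit 10 = 0  t=3,i=0
  .#..# -> #   bit 9 = 1  t=0,i=4
  .#... -> .   bit 8 = 0  t=2,i=11
  ..### -> #   bit 7 = 1  t=0,i=6
  ..##. -> #   bit 6 = 1  t=1,i=14
  ..#.# -> #   bit 5 = 1  t=4,i=8
  ..#.. -> #   bit 4 = 1  t=0,i=3
  ...## -> .   bit 3 = 0  t=1,i=13
  ...#. -> #   bit 2 = 1  t=0,i=2
  ....# -> #   bit 1 = 1  t=2,i=8
  ..... -> #   bit 0 = 1  t=2,i=18
  bits 11010010010110000010101011110111 = 3528993527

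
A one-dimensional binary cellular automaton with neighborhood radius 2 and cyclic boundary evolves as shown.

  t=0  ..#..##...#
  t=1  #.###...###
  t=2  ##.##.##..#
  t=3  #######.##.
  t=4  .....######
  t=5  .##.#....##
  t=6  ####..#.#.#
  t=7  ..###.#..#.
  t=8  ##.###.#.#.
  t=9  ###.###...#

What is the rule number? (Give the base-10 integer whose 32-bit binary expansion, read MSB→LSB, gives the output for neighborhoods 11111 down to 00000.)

  nb #####: next=.  (t=3,i=2, bit31=0)
  nb ####.: next=#  (t=1,i=10, bit30=1)
  nb ###.#: next=#  (t=1,i=0, bit29=1)
  nb ###..: next=#  (t=1,i=4, bit28=1)
  nb ##.##: next=#  (t=1,i=1, bit27=1)
  nb ##.#.: next=#  (t=5,i=3, bit26=1)
  nb ##..#: next=#  (t=2,i=8, bit25=1)
  nb ##...: next=.  (t=0,i=7, bit24=0)
  nb #.###: next=.  (t=1,i=2, bit23=0)
  nb #.##.: next=#  (t=2,i=3, bit22=1)
  nb #.#.#: next=.  (t=6,i=8, bit21=0)
  nb #.#..: next=.  (t=5,i=4, bit20=0)
  nb #..##: next=#  (t=0,i=4, bit19=1)
  nb #..#.: next=.  (t=0,i=1, bit18=0)
  nb #...#: next=#  (t=0,i=8, bit17=1)
  nb #....: next=#  (t=4,i=1, bit16=1)
  nb .####: next=.  (t=1,i=9, bit15=0)
  nb .###.: next=#  (t=1,i=3, bit14=1)
  nb .##.#: next=#  (t=2,i=4, bit13=1)
  nb .##..: next=.  (t=0,i=6, bit12=0)
  nb .#.##: next=#  (t=6,i=9, bit11=1)
  nb .#.#.: next=.  (t=6,i=7, bit10=0)
  nb .#..#: next=#  (t=0,i=0, bit9=1)
  nb .#...: next=.  (t=5,i=5, bit8=0)
  nb ..###: next=.  (t=1,i=8, bit7=0)
  nb ..##.: next=.  (t=0,i=5, bit6=0)
  nb ..#.#: next=#  (t=6,i=6, bit5=1)
  nb ..#..: next=#  (t=0,i=2, bit4=1)
  nb ...##: next=#  (t=1,i=7, bit3=1)
  nb ...#.: next=#  (t=0,i=9, bit2=1)
  nb ....#: next=.  (t=4,i=3, bit1=0)
  nb .....: next=#  (t=4,i=2, bit0=1)
  bits 01111110010010110110101000111101 = 2118871613

2118871613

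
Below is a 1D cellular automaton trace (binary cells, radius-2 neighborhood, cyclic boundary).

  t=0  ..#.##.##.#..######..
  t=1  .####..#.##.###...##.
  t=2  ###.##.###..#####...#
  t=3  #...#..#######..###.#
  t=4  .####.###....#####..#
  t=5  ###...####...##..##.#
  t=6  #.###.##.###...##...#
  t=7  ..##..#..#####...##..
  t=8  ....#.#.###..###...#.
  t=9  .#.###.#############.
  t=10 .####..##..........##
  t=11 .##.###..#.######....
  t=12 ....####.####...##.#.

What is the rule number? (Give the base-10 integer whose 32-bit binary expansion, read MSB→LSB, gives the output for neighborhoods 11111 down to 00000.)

  ##### -> .   bit 31 = 0  t=0,i=15
  ####. -> .   bit 30 = 0  t=0,i=17
  ###.# -> .   bit 29 = 0  t=2,i=2
  ###.. -> #   bit 28 = 1  t=0,i=18
  ##.## -> .   bit 27 = 0  t=0,i=6
  ##.#. -> #   bit 26 = 1  t=0,i=9
  ##..# -> #   bit 25 = 1  t=1,i=5
  ##... -> #   bit 24 = 1  t=0,i=19
  #.### -> #   bit 23 = 1  t=1,i=12
  #.##. -> #   bit 22 = 1  t=0,i=4
  #.#.# -> .   bit 21 = 0  t=8,i=6
  #.#.. -> #   bit 20 = 1  t=0,i=10
  #..## -> #   bit 19 = 1  t=0,i=12
  #..#. -> .   bit 18 = 0  t=1,i=6
  #...# -> #   bit 17 = 1  t=1,i=16
  #.... -> .   bit 16 = 0  t=0,i=20
  .#### -> #   bit 15 = 1  t=0,i=14
  .###. -> #   bit 14 = 1  t=1,i=13
  .##.# -> .   bit 13 = 0  t=0,i=5
  .##.. -> .   bit 12 = 0  t=1,i=19
  .#.## -> #   bit 11 = 1  t=0,i=3
  .#.#. -> #   bit 10 = 1  t=8,i=5
  .#..# -> .   bit 9 = 0  t=0,i=11
  .#... -> .   bit 8 = 0  t=8,i=20
  ..### -> #   bit 7 = 1  t=0,i=13
  ..##. -> .   bit 6 = 0  t=1,i=18
  ..#.# -> #   bit 5 = 1  t=0,i=2
  ..#.. -> #   bit 4 = 1  t=3,i=4
  ...## -> .   bit 3 = 0  t=1,i=17
  ...#. -> #   bit 2 = 1  t=0,i=1
  ....# -> .   bit 1 = 0  t=0,i=0
  ..... -> #   bit 0 = 1  t=8,i=1
  bits 00010111110110101100110010110101 = 400215221

400215221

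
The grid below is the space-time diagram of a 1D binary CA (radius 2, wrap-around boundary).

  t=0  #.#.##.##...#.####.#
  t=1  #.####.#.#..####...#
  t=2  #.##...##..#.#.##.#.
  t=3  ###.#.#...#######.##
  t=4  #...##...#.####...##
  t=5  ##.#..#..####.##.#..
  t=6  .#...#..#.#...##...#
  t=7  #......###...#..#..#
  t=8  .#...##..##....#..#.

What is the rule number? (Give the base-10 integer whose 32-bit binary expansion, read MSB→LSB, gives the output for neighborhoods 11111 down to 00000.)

2448206890

  ##### -> #   bit 31 = 1  t=3,i=0
  ####. -> .   bit 30 = 0  t=0,i=16
  ###.# -> .   bit 29 = 0  t=0,i=17
  ###.. -> #   bit 28 = 1  t=1,i=15
  ##.## -> .   bit 27 = 0  t=0,i=6
  ##.#. -> .   bit 26 = 0  t=0,i=1
  ##..# -> .   bit 25 = 0  t=2,i=9
  ##... -> #   bit 24 = 1  t=0,i=9
  #.### -> #   bit 23 = 1  t=0,i=14
  #.##. -> #   bit 22 = 1  t=0,i=4
  #.#.# -> #   bit 21 = 1  t=0,i=2
  #.#.. -> .   bit 20 = 0  t=1,i=9
  #..## -> #   bit 19 = 1  t=1,i=11
  #..#. -> #   bit 18 = 1  t=2,i=10
  #...# -> .   bit 17 = 0  t=0,i=10
  #.... -> .   bit 16 = 0  t=7,i=2
  .#### -> #   bit 15 = 1  t=0,i=15
  .###. -> .   bit 14 = 0  t=4,i=19
  .##.# -> #   bit 13 = 1  t=0,i=0
  .##.. -> .   bit 12 = 0  t=0,i=8
  .#.## -> #   bit 11 = 1  t=0,i=3
  .#.#. -> #   bit 10 = 1  t=1,i=8
  .#..# -> .   bit 9 = 0  t=1,i=10
  .#... -> .   bit 8 = 0  t=3,i=7
  ..### -> .   bit 7 = 0  t=1,i=12
  ..##. -> .   bit 6 = 0  t=1,i=19
  ..#.# -> #   bit 5 = 1  t=0,i=12
  ..#.. -> .   bit 4 = 0  t=5,i=6
  ...## -> #   bit 3 = 1  t=1,i=18
  ...#. -> .   bit 2 = 0  t=0,i=11
  ....# -> #   bit 1 = 1  t=7,i=5
  ..... -> .   bit 0 = 0  t=7,i=3
  bits 10010001111011001010110000101010 = 2448206890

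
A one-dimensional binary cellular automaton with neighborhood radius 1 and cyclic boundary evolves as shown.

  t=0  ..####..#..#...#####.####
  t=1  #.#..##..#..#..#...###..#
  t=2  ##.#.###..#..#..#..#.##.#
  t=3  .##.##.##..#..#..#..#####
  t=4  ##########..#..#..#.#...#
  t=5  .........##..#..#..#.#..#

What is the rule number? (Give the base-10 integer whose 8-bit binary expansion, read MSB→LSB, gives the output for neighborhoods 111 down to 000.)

  nb ###: next=.  (t=0,i=3, bit7=0)
  nb ##.: next=#  (t=0,i=5, bit6=1)
  nb #.#: next=#  (t=0,i=20, bit5=1)
  nb #..: next=#  (t=0,i=0, bit4=1)
  nb .##: next=#  (t=0,i=2, bit3=1)
  nb .#.: next=.  (t=0,i=8, bit2=0)
  nb ..#: next=.  (t=0,i=1, bit1=0)
  nb ...: next=.  (t=0,i=13, bit0=0)
  bits 01111000 = 120

120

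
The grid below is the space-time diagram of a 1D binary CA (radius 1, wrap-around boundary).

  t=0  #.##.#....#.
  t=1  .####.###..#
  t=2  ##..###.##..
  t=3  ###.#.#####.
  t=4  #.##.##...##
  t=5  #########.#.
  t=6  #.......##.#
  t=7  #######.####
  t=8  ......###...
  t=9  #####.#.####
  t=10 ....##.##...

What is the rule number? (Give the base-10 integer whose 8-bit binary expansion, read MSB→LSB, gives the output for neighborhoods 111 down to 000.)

  ### -> .   bit 7 = 0  t=1,i=2
  ##. -> #   bit 6 = 1  t=0,i=3
  #.# -> #   bit 5 = 1  t=0,i=1
  #.. -> #   bit 4 = 1  t=0,i=6
  .## -> #   bit 3 = 1  t=0,i=2
  .#. -> .   bit 2 = 0  t=0,i=0
  ..# -> .   bit 1 = 0  t=0,i=9
  ... -> #   bit 0 = 1  t=0,i=7
  bits 01111001 = 121

121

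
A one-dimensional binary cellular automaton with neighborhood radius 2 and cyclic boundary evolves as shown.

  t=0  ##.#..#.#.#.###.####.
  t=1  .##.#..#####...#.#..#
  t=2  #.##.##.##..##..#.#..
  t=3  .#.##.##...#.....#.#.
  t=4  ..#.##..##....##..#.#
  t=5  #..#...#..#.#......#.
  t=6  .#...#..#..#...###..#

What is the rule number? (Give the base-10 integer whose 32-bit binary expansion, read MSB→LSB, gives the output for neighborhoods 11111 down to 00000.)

2368384515

  #####|#  b31=1 t=1,i=9
  ####.|.  b30=0 t=0,i=18
  ###.#|.  b29=0 t=0,i=14
  ###..|.  b28=0 t=1,i=11
  ##.##|#  b27=1 t=0,i=15
  ##.#.|#  b26=1 t=0,i=2
  ##..#|.  b25=0 t=2,i=10
  ##...|#  b24=1 t=1,i=12
  #.###|.  b23=0 t=0,i=12
  #.##.|.  b22=0 t=0,i=0
  #.#.#|#  b21=1 t=0,i=8
  #.#..|.  b20=0 t=0,i=3
  #..##|#  b19=1 t=1,i=6
  #..#.|.  b18=0 t=0,i=5
  #...#|#  b17=1 t=1,i=13
  #....|.  b16=0 t=3,i=13
  .####|#  b15=1 t=0,i=17
  .###.|.  b14=0 t=0,i=13
  .##.#|#  b13=1 t=0,i=1
  .##..|.  b12=0 t=2,i=9
  .#.##|#  b11=1 t=0,i=11
  .#.#.|#  b10=1 t=0,i=7
  .#..#|#  b9=1 t=0,i=4
  .#...|.  b8=0 t=3,i=12
  ..###|.  b7=0 t=1,i=7
  ..##.|.  b6=0 t=2,i=12
  ..#.#|.  b5=0 t=0,i=6
  ..#..|.  b4=0 t=3,i=11
  ...##|.  b3=0 t=4,i=13
  ...#.|.  b2=0 t=1,i=14
  ....#|#  b1=1 t=3,i=15
  .....|#  b0=1 t=3,i=14
  bits 10001101001010101010111000000011 = 2368384515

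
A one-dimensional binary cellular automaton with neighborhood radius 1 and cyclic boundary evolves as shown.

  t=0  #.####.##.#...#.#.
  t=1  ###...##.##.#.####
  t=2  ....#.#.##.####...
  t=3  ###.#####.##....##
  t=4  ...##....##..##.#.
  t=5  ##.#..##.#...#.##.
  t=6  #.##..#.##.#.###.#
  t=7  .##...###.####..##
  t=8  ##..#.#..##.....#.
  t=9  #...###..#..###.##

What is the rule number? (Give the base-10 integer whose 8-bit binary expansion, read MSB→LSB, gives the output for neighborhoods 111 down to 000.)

  nb ###: next=.  (t=0,i=3, bit7=0)
  nb ##.: next=.  (t=0,i=5, bit6=0)
  nb #.#: next=#  (t=0,i=1, bit5=1)
  nb #..: next=.  (t=0,i=11, bit4=0)
  nb .##: next=#  (t=0,i=2, bit3=1)
  nb .#.: next=#  (t=0,i=0, bit2=1)
  nb ..#: next=.  (t=0,i=13, bit1=0)
  nb ...: next=#  (t=0,i=12, bit0=1)
  bits 00101101 = 45

45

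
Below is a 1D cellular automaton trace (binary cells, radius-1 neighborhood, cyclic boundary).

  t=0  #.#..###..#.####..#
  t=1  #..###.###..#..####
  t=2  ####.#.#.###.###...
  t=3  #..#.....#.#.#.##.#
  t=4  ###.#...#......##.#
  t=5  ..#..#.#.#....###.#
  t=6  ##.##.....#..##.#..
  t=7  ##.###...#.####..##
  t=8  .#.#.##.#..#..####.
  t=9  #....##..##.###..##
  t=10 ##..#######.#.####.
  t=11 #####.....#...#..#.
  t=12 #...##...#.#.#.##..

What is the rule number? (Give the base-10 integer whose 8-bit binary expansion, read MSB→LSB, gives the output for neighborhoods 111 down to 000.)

90

  [7] ### => .  t=0,i=6
  [6] ##. => #  t=0,i=0
  [5] #.# => .  t=0,i=1
  [4] #.. => #  t=0,i=3
  [3] .## => #  t=0,i=5
  [2] .#. => .  t=0,i=2
  [1] ..# => #  t=0,i=4
  [0] ... => .  t=2,i=17
  bits 01011010 = 90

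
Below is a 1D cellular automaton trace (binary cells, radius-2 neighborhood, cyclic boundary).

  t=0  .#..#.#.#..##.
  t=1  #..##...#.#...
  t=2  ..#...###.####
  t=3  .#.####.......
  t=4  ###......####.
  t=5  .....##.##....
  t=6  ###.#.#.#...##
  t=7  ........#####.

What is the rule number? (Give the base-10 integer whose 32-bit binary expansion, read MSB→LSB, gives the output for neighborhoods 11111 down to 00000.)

6171053

  ##### -> .   bit 31 = 0  t=6,i=0
  ####. -> .   bit 30 = 0  t=2,i=12
  ###.# -> .   bit 29 = 0  t=2,i=8
  ###.. -> .   bit 28 = 0  t=2,i=13
  ##.## -> .   bit 27 = 0  t=2,i=9
  ##.#. -> .   bit 26 = 0  t=6,i=3
  ##..# -> .   bit 25 = 0  t=0,i=13
  ##... -> .   bit 24 = 0  t=1,i=5
  #.### -> .   bit 23 = 0  t=2,i=10
  #.##. -> #   bit 22 = 1  t=5,i=8
  #.#.# -> .   bit 21 = 0  t=0,i=6
  #.#.. -> #   bit 20 = 1  t=0,i=8
  #..## -> #   bit 19 = 1  t=0,i=10
  #..#. -> #   bit 18 = 1  t=0,i=0
  #...# -> #   bit 17 = 1  t=1,i=6
  #.... -> .   bit 16 = 0  t=3,i=8
  .#### -> .   bit 15 = 0  t=2,i=11
  .###. -> .   bit 14 = 0  t=2,i=7
  .##.# -> #   bit 13 = 1  t=5,i=6
  .##.. -> .   bit 12 = 0  t=0,i=12
  .#.## -> #   bit 11 = 1  t=3,i=2
  .#.#. -> .   bit 10 = 0  t=0,i=5
  .#..# -> .   bit 9 = 0  t=0,i=2
  .#... -> #   bit 8 = 1  t=1,i=11
  ..### -> #   bit 7 = 1  t=2,i=6
  ..##. -> .   bit 6 = 0  t=0,i=11
  ..#.# -> #   bit 5 = 1  t=0,i=4
  ..#.. -> .   bit 4 = 0  t=0,i=1
  ...## -> #   bit 3 = 1  t=2,i=5
  ...#. -> #   bit 2 = 1  t=1,i=7
  ....# -> .   bit 1 = 0  t=3,i=13
  ..... -> #   bit 0 = 1  t=3,i=9
  bits 00000000010111100010100110101101 = 6171053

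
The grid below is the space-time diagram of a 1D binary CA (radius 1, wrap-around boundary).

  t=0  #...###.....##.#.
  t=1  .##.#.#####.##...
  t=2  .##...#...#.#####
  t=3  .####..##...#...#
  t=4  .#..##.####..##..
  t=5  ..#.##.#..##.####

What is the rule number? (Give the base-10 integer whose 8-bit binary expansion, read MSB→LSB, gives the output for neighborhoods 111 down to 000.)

  nb ###: next=.  (t=0,i=5, bit7=0)
  nb ##.: next=#  (t=0,i=6, bit6=1)
  nb #.#: next=.  (t=0,i=14, bit5=0)
  nb #..: next=#  (t=0,i=1, bit4=1)
  nb .##: next=#  (t=0,i=4, bit3=1)
  nb .#.: next=.  (t=0,i=0, bit2=0)
  nb ..#: next=.  (t=0,i=3, bit1=0)
  nb ...: next=#  (t=0,i=2, bit0=1)
  bits 01011001 = 89

89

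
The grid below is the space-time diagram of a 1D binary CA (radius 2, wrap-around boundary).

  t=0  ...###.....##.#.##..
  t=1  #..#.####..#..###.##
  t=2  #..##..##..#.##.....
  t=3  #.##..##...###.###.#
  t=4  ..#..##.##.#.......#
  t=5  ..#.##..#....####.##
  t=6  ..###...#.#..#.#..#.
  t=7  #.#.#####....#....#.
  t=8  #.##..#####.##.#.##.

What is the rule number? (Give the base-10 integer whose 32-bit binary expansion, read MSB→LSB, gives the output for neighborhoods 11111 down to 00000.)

  nb #####: next=#  (t=7,i=6, bit31=1)
  nb ####.: next=#  (t=1,i=7, bit30=1)
  nb ###.#: next=.  (t=1,i=16, bit29=0)
  nb ###..: next=#  (t=0,i=5, bit28=1)
  nb ##.##: next=.  (t=1,i=17, bit27=0)
  nb ##.#.: next=.  (t=0,i=13, bit26=0)
  nb ##..#: next=.  (t=1,i=1, bit25=0)
  nb ##...: next=#  (t=0,i=6, bit24=1)
  nb #.###: next=.  (t=1,i=5, bit23=0)
  nb #.##.: next=#  (t=0,i=16, bit22=1)
  nb #.#.#: next=#  (t=0,i=14, bit21=1)
  nb #.#..: next=.  (t=4,i=11, bit20=0)
  nb #..##: next=#  (t=1,i=13, bit19=1)
  nb #..#.: next=.  (t=1,i=2, bit18=0)
  nb #...#: next=#  (t=3,i=9, bit17=1)
  nb #....: next=#  (t=0,i=7, bit16=1)
  nb .####: next=.  (t=1,i=6, bit15=0)
  nb .###.: next=.  (t=0,i=4, bit14=0)
  nb .##.#: next=.  (t=0,i=12, bit13=0)
  nb .##..: next=.  (t=0,i=17, bit12=0)
  nb .#.##: next=#  (t=0,i=15, bit11=1)
  nb .#.#.: next=.  (t=6,i=9, bit10=0)
  nb .#..#: next=.  (t=1,i=12, bit9=0)
  nb .#...: next=.  (t=4,i=12, bit8=0)
  nb ..###: next=#  (t=0,i=3, bit7=1)
  nb ..##.: next=#  (t=0,i=11, bit6=1)
  nb ..#.#: next=#  (t=1,i=3, bit5=1)
  nb ..#..: next=#  (t=1,i=11, bit4=1)
  nb ...##: next=.  (t=0,i=2, bit3=0)
  nb ...#.: next=#  (t=2,i=19, bit2=1)
  nb ....#: next=.  (t=0,i=1, bit1=0)
  nb .....: next=#  (t=0,i=0, bit0=1)
  bits 11010001011010110000100011110101 = 3513452789

3513452789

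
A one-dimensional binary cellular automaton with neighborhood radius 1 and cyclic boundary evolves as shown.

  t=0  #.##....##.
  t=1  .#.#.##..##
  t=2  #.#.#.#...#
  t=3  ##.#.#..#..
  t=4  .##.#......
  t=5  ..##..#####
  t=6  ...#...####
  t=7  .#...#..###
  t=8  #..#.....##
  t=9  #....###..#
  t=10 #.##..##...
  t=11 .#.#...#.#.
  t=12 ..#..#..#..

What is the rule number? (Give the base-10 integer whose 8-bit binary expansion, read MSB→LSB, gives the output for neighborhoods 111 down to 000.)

225

  nb ###: next=#  (t=5,i=7, bit7=1)
  nb ##.: next=#  (t=0,i=3, bit6=1)
  nb #.#: next=#  (t=0,i=1, bit5=1)
  nb #..: next=.  (t=0,i=4, bit4=0)
  nb .##: next=.  (t=0,i=2, bit3=0)
  nb .#.: next=.  (t=0,i=0, bit2=0)
  nb ..#: next=.  (t=0,i=7, bit1=0)
  nb ...: next=#  (t=0,i=5, bit0=1)
  bits 11100001 = 225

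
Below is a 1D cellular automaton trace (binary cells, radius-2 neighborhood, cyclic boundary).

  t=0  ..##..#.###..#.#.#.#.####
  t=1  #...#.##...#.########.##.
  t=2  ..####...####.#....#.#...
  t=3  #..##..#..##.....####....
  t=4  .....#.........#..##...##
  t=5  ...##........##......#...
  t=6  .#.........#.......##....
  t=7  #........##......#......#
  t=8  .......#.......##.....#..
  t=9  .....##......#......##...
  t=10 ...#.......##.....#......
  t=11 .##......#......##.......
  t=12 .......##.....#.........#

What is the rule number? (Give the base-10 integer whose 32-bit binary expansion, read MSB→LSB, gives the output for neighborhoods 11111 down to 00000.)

  ##### -> .   bit 31 = 0  t=1,i=15
  ####. -> #   bit 30 = 1  t=0,i=23
  ###.# -> .   bit 29 = 0  t=1,i=20
  ###.. -> .   bit 28 = 0  t=0,i=10
  ##.## -> #   bit 27 = 1  t=1,i=21
  ##.#. -> .   bit 26 = 0  t=1,i=24
  ##..# -> #   bit 25 = 1  t=0,i=0
  ##... -> .   bit 24 = 0  t=1,i=8
  #.### -> .   bit 23 = 0  t=0,i=8
  #.##. -> .   bit 22 = 0  t=1,i=6
  #.#.# -> #   bit 21 = 1  t=0,i=15
  #.#.. -> .   bit 20 = 0  t=1,i=0
  #..## -> .   bit 19 = 0  t=0,i=1
  #..#. -> .   bit 18 = 0  t=0,i=5
  #...# -> #   bit 17 = 1  t=1,i=2
  #.... -> .   bit 16 = 0  t=2,i=16
  .#### -> #   bit 15 = 1  t=0,i=22
  .###. -> .   bit 14 = 0  t=0,i=9
  .##.# -> .   bit 13 = 0  t=1,i=23
  .##.. -> .   bit 12 = 0  t=0,i=3
  .#.## -> #   bit 11 = 1  t=0,i=7
  .#.#. -> #   bit 10 = 1  t=0,i=14
  .#..# -> .   bit 9 = 0  t=3,i=1
  .#... -> .   bit 8 = 0  t=1,i=1
  ..### -> .   bit 7 = 0  t=2,i=2
  ..##. -> .   bit 6 = 0  t=0,i=2
  ..#.# -> #   bit 5 = 1  t=0,i=6
  ..#.. -> .   bit 4 = 0  t=3,i=0
  ...## -> .   bit 3 = 0  t=2,i=1
  ...#. -> #   bit 2 = 1  t=1,i=3
  ....# -> #   bit 1 = 1  t=2,i=0
  ..... -> .   bit 0 = 0  t=2,i=24
  bits 01001010001000101000110000100110 = 1243778086

1243778086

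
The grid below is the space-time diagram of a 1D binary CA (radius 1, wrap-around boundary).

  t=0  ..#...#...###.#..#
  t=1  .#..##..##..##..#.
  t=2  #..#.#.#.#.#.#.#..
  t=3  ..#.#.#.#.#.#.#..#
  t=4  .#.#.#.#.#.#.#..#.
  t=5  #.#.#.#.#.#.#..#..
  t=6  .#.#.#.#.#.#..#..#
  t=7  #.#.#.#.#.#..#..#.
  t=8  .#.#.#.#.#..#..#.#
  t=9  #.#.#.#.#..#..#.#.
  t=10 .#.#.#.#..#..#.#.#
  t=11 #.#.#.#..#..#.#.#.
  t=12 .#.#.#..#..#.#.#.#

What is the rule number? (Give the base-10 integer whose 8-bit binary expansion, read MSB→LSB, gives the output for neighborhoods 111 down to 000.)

99

  nb ###: next=.  (t=0,i=11, bit7=0)
  nb ##.: next=#  (t=0,i=12, bit6=1)
  nb #.#: next=#  (t=0,i=13, bit5=1)
  nb #..: next=.  (t=0,i=0, bit4=0)
  nb .##: next=.  (t=0,i=10, bit3=0)
  nb .#.: next=.  (t=0,i=2, bit2=0)
  nb ..#: next=#  (t=0,i=1, bit1=1)
  nb ...: next=#  (t=0,i=4, bit0=1)
  bits 01100011 = 99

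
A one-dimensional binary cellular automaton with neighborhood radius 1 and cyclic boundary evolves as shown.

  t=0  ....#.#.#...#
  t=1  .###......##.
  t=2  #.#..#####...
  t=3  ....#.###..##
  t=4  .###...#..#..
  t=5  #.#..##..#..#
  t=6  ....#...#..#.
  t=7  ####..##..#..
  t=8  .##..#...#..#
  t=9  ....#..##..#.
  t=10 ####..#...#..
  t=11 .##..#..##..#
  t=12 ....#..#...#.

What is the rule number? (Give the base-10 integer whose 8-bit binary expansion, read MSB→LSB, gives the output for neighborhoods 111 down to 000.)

131

  [7] ### => #  t=1,i=2
  [6] ##. => .  t=1,i=3
  [5] #.# => .  t=0,i=5
  [4] #.. => .  t=0,i=0
  [3] .## => .  t=1,i=1
  [2] .#. => .  t=0,i=4
  [1] ..# => #  t=0,i=3
  [0] ... => #  t=0,i=1
  bits 10000011 = 131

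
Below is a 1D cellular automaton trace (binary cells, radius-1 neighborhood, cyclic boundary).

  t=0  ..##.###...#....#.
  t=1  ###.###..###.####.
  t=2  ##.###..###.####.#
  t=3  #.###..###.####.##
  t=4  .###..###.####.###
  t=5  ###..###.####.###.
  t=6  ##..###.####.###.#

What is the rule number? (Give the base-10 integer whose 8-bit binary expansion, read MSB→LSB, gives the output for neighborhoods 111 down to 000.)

  nb ###: next=#  (t=0,i=6, bit7=1)
  nb ##.: next=.  (t=0,i=3, bit6=0)
  nb #.#: next=#  (t=0,i=4, bit5=1)
  nb #..: next=.  (t=0,i=8, bit4=0)
  nb .##: next=#  (t=0,i=2, bit3=1)
  nb .#.: next=#  (t=0,i=11, bit2=1)
  nb ..#: next=#  (t=0,i=1, bit1=1)
  nb ...: next=#  (t=0,i=0, bit0=1)
  bits 10101111 = 175

175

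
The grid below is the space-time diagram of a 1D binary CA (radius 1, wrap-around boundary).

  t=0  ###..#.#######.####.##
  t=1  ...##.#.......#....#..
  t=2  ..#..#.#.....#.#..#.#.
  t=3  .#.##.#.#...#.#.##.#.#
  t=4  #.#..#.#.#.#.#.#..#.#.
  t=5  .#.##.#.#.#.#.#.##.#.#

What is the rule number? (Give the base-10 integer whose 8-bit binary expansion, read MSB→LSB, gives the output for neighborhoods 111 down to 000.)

  ### -> .   bit 7 = 0  t=0,i=0
  ##. -> .   bit 6 = 0  t=0,i=2
  #.# -> #   bit 5 = 1  t=0,i=6
  #.. -> #   bit 4 = 1  t=0,i=3
  .## -> .   bit 3 = 0  t=0,i=7
  .#. -> .   bit 2 = 0  t=0,i=5
  ..# -> #   bit 1 = 1  t=0,i=4
  ... -> .   bit 0 = 0  t=1,i=0
  bits 00110010 = 50

50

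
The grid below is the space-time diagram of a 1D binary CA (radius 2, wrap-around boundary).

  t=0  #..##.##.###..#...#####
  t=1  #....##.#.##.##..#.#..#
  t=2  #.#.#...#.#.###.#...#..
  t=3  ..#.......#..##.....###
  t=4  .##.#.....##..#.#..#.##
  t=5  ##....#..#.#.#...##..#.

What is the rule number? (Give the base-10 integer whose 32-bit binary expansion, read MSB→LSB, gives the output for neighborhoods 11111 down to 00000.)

2019938840

  ##### -> .   bit 31 = 0  t=0,i=20
  ####. -> #   bit 30 = 1  t=0,i=22
  ###.# -> #   bit 29 = 1  t=2,i=14
  ###.. -> #   bit 28 = 1  t=0,i=0
  ##.## -> #   bit 27 = 1  t=0,i=5
  ##.#. -> .   bit 26 = 0  t=1,i=7
  ##..# -> .   bit 25 = 0  t=0,i=1
  ##... -> .   bit 24 = 0  t=1,i=1
  #.### -> .   bit 23 = 0  t=0,i=9
  #.##. -> #   bit 22 = 1  t=0,i=6
  #.#.# -> #   bit 21 = 1  t=1,i=8
  #.#.. -> .   bit 20 = 0  t=1,i=19
  #..## -> .   bit 19 = 0  t=0,i=2
  #..#. -> #   bit 18 = 1  t=0,i=13
  #...# -> .   bit 17 = 0  t=0,i=16
  #.... -> #   bit 16 = 1  t=1,i=2
  .#### -> #   bit 15 = 1  t=0,i=19
  .###. -> #   bit 14 = 1  t=0,i=10
  .##.# -> .   bit 13 = 0  t=0,i=4
  .##.. -> #   bit 12 = 1  t=1,i=0
  .#.## -> .   bit 11 = 0  t=1,i=9
  .#.#. -> .   bit 10 = 0  t=1,i=18
  .#..# -> #   bit 9 = 1  t=1,i=20
  .#... -> .   bit 8 = 0  t=0,i=15
  ..### -> .   bit 7 = 0  t=0,i=18
  ..##. -> .   bit 6 = 0  t=0,i=3
  ..#.# -> .   bit 5 = 0  t=1,i=17
  ..#.. -> #   bit 4 = 1  t=0,i=14
  ...## -> #   bit 3 = 1  t=0,i=17
  ...#. -> .   bit 2 = 0  t=2,i=7
  ....# -> .   bit 1 = 0  t=1,i=3
  ..... -> .   bit 0 = 0  t=3,i=5
  bits 01111000011001011101001000011000 = 2019938840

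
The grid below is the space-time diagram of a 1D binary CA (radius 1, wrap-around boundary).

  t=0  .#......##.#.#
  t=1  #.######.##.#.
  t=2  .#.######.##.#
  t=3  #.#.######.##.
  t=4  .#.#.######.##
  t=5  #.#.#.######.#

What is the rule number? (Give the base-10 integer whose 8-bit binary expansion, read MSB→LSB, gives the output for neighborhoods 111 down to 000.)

  [7] ### => #  t=1,i=3
  [6] ##. => #  t=0,i=9
  [5] #.# => #  t=0,i=0
  [4] #.. => #  t=0,i=2
  [3] .## => .  t=0,i=8
  [2] .#. => .  t=0,i=1
  [1] ..# => #  t=0,i=7
  [0] ... => #  t=0,i=3
  bits 11110011 = 243

243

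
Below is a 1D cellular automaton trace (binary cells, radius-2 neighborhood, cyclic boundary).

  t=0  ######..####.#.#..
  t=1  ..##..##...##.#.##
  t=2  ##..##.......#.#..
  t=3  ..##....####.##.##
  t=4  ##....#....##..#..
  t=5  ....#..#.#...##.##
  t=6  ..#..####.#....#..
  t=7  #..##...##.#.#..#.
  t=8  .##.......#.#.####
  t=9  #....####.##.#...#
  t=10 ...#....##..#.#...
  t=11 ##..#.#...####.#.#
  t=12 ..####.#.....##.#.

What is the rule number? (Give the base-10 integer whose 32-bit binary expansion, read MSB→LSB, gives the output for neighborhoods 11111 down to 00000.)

2920025891

  [31] ##### => #  t=0,i=2
  [30] ####. => .  t=0,i=4
  [29] ###.# => #  t=0,i=11
  [28] ###.. => .  t=0,i=5
  [27] ##.## => #  t=3,i=12
  [26] ##.#. => #  t=0,i=12
  [25] ##..# => #  t=0,i=6
  [24] ##... => .  t=1,i=8
  [23] #.### => .  t=8,i=14
  [22] #.##. => .  t=1,i=16
  [21] #.#.# => .  t=0,i=13
  [20] #.#.. => .  t=0,i=15
  [19] #..## => #  t=0,i=7
  [18] #..#. => #  t=4,i=14
  [17] #...# => .  t=1,i=9
  [16] #.... => .  t=2,i=7
  [15] .#### => .  t=0,i=1
  [14] .###. => .  t=11,i=0
  [13] .##.# => .  t=1,i=12
  [12] .##.. => .  t=1,i=3
  [11] .#.## => #  t=1,i=15
  [10] .#.#. => #  t=0,i=14
  [9] .#..# => #  t=0,i=16
  [8] .#... => #  t=4,i=7
  [7] ..### => .  t=0,i=0
  [6] ..##. => .  t=1,i=2
  [5] ..#.# => #  t=2,i=13
  [4] ..#.. => .  t=4,i=6
  [3] ...## => .  t=1,i=10
  [2] ...#. => .  t=2,i=12
  [1] ....# => #  t=2,i=11
  [0] ..... => #  t=2,i=8
  bits 10101110000011000000111100100011 = 2920025891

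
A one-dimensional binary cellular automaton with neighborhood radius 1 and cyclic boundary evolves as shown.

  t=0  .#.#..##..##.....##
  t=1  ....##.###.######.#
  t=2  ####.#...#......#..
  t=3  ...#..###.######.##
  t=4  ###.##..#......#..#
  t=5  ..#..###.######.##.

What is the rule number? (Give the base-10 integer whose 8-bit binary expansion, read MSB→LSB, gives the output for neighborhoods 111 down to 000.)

  ### -> .   bit 7 = 0  t=1,i=8
  ##. -> #   bit 6 = 1  t=0,i=7
  #.# -> .   bit 5 = 0  t=0,i=0
  #.. -> #   bit 4 = 1  t=0,i=4
  .## -> .   bit 3 = 0  t=0,i=6
  .#. -> .   bit 2 = 0  t=0,i=1
  ..# -> #   bit 1 = 1  t=0,i=5
  ... -> #   bit 0 = 1  t=0,i=13
  bits 01010011 = 83

83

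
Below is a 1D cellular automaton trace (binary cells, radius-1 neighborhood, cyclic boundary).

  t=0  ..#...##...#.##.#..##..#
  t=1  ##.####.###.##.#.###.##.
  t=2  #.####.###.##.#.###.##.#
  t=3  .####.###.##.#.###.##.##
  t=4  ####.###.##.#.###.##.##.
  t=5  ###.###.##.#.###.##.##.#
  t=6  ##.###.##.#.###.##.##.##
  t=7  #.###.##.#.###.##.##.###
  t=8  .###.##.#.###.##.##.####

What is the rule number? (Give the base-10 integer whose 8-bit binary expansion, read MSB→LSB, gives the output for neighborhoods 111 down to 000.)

187

  ###|#  b7=1 t=1,i=4
  ##.|.  b6=0 t=0,i=7
  #.#|#  b5=1 t=0,i=12
  #..|#  b4=1 t=0,i=0
  .##|#  b3=1 t=0,i=6
  .#.|.  b2=0 t=0,i=2
  ..#|#  b1=1 t=0,i=1
  ...|#  b0=1 t=0,i=4
  bits 10111011 = 187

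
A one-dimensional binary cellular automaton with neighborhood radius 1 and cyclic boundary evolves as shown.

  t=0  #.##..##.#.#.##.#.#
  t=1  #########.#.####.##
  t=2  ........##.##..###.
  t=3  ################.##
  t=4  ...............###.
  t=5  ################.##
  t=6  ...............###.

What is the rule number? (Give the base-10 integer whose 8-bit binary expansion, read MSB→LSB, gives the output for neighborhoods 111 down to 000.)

123

  [7] ### => .  t=1,i=0
  [6] ##. => #  t=0,i=0
  [5] #.# => #  t=0,i=1
  [4] #.. => #  t=0,i=4
  [3] .## => #  t=0,i=2
  [2] .#. => .  t=0,i=9
  [1] ..# => #  t=0,i=5
  [0] ... => #  t=2,i=0
  bits 01111011 = 123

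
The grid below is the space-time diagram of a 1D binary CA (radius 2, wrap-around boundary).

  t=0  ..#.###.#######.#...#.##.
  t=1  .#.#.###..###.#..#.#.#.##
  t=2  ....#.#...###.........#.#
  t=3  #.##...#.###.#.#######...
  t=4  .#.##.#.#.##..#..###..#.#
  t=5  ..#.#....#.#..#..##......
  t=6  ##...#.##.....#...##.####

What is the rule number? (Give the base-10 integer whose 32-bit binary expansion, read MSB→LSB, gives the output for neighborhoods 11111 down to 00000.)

2835380639

  #####|#  b31=1 t=0,i=10
  ####.|.  b30=0 t=0,i=13
  ###.#|#  b29=1 t=0,i=6
  ###..|.  b28=0 t=1,i=7
  ##.##|#  b27=1 t=0,i=7
  ##.#.|.  b26=0 t=0,i=15
  ##..#|.  b25=0 t=1,i=8
  ##...|#  b24=1 t=0,i=24
  #.###|.  b23=0 t=0,i=4
  #.##.|.  b22=0 t=0,i=22
  #.#.#|.  b21=0 t=1,i=1
  #.#..|.  b20=0 t=0,i=16
  #..##|.  b19=0 t=1,i=9
  #..#.|.  b18=0 t=1,i=16
  #...#|.  b17=0 t=0,i=0
  #....|.  b16=0 t=2,i=1
  .####|.  b15=0 t=0,i=9
  .###.|#  b14=1 t=0,i=5
  .##.#|#  b13=1 t=1,i=24
  .##..|#  b12=1 t=0,i=23
  .#.##|#  b11=1 t=0,i=3
  .#.#.|.  b10=0 t=1,i=2
  .#..#|.  b9=0 t=1,i=15
  .#...|#  b8=1 t=0,i=17
  ..###|#  b7=1 t=1,i=10
  ..##.|.  b6=0 t=5,i=17
  ..#.#|.  b5=0 t=0,i=2
  ..#..|#  b4=1 t=4,i=14
  ...##|#  b3=1 t=2,i=9
  ...#.|#  b2=1 t=0,i=1
  ....#|#  b1=1 t=2,i=2
  .....|#  b0=1 t=2,i=15
  bits 10101001000000000111100110011111 = 2835380639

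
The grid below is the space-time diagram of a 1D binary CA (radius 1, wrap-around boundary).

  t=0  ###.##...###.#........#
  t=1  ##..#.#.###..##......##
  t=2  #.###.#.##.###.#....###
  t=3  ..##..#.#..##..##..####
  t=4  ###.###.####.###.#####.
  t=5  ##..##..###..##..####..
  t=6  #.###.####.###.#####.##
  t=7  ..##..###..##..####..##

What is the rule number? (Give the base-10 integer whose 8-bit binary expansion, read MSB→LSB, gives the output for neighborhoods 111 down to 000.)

158

  nb ###: next=#  (t=0,i=0, bit7=1)
  nb ##.: next=.  (t=0,i=2, bit6=0)
  nb #.#: next=.  (t=0,i=3, bit5=0)
  nb #..: next=#  (t=0,i=6, bit4=1)
  nb .##: next=#  (t=0,i=4, bit3=1)
  nb .#.: next=#  (t=0,i=13, bit2=1)
  nb ..#: next=#  (t=0,i=8, bit1=1)
  nb ...: next=.  (t=0,i=7, bit0=0)
  bits 10011110 = 158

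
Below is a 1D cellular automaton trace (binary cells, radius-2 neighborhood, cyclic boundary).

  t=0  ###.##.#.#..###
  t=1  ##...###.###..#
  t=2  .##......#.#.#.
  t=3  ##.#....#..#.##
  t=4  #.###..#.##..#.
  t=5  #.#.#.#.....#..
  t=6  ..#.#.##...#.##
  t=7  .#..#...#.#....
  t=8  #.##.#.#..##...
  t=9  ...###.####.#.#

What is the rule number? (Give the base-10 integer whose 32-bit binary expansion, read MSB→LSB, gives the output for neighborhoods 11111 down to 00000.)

3585876804

  ##### -> #   bit 31 = 1  t=0,i=0
  ####. -> #   bit 30 = 1  t=0,i=1
  ###.# -> .   bit 29 = 0  t=0,i=2
  ###.. -> #   bit 28 = 1  t=1,i=1
  ##.## -> .   bit 27 = 0  t=0,i=3
  ##.#. -> #   bit 26 = 1  t=0,i=6
  ##..# -> .   bit 25 = 0  t=1,i=12
  ##... -> #   bit 24 = 1  t=1,i=2
  #.### -> #   bit 23 = 1  t=1,i=9
  #.##. -> .   bit 22 = 0  t=0,i=4
  #.#.# -> #   bit 21 = 1  t=0,i=7
  #.#.. -> #   bit 20 = 1  t=0,i=9
  #..## -> #   bit 19 = 1  t=0,i=11
  #..#. -> #   bit 18 = 1  t=3,i=10
  #...# -> .   bit 17 = 0  t=1,i=3
  #.... -> .   bit 16 = 0  t=2,i=4
  .#### -> .   bit 15 = 0  t=0,i=13
  .###. -> .   bit 14 = 0  t=1,i=0
  .##.# -> #   bit 13 = 1  t=0,i=5
  .##.. -> .   bit 12 = 0  t=2,i=2
  .#.## -> .   bit 11 = 0  t=3,i=12
  .#.#. -> .   bit 10 = 0  t=0,i=8
  .#..# -> #   bit 9 = 1  t=0,i=10
  .#... -> #   bit 8 = 1  t=3,i=4
  ..### -> .   bit 7 = 0  t=0,i=12
  ..##. -> #   bit 6 = 1  t=2,i=1
  ..#.# -> .   bit 5 = 0  t=2,i=9
  ..#.. -> .   bit 4 = 0  t=3,i=8
  ...## -> .   bit 3 = 0  t=1,i=4
  ...#. -> #   bit 2 = 1  t=2,i=8
  ....# -> .   bit 1 = 0  t=2,i=7
  ..... -> .   bit 0 = 0  t=2,i=5
  bits 11010101101111000010001101000100 = 3585876804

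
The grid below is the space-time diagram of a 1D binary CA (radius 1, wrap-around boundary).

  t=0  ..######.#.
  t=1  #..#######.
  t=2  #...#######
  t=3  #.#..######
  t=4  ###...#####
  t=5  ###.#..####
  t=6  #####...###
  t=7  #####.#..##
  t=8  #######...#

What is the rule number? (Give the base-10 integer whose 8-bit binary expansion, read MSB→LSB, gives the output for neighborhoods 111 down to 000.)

  ###|#  b7=1 t=0,i=3
  ##.|#  b6=1 t=0,i=7
  #.#|#  b5=1 t=0,i=8
  #..|.  b4=0 t=0,i=10
  .##|.  b3=0 t=0,i=2
  .#.|#  b2=1 t=0,i=9
  ..#|.  b1=0 t=0,i=1
  ...|#  b0=1 t=0,i=0
  bits 11100101 = 229

229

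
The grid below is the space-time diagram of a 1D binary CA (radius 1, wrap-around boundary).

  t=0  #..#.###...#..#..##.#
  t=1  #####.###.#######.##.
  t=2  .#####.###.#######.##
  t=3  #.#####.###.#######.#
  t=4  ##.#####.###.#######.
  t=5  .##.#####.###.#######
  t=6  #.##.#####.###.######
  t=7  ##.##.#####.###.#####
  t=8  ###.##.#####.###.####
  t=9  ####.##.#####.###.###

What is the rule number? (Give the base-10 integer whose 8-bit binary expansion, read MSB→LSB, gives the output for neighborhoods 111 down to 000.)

  ### -> #   bit 7 = 1  t=0,i=6
  ##. -> #   bit 6 = 1  t=0,i=0
  #.# -> #   bit 5 = 1  t=0,i=4
  #.. -> #   bit 4 = 1  t=0,i=1
  .## -> .   bit 3 = 0  t=0,i=5
  .#. -> #   bit 2 = 1  t=0,i=3
  ..# -> #   bit 1 = 1  t=0,i=2
  ... -> .   bit 0 = 0  t=0,i=9
  bits 11110110 = 246

246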